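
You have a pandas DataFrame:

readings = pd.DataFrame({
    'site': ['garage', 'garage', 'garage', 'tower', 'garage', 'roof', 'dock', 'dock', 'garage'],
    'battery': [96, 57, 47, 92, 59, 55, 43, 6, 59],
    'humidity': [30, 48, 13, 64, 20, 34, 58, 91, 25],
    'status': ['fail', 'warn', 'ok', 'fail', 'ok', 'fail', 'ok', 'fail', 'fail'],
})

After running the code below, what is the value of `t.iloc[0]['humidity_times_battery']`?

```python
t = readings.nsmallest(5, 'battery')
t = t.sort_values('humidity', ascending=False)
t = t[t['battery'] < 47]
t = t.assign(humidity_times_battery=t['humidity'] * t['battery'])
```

546

take 5 rows with smallest battery:
     site  battery  humidity status
7    dock        6        91   fail
6    dock       43        58     ok
2  garage       47        13     ok
5    roof       55        34   fail
1  garage       57        48   warn
sort by humidity descending:
     site  battery  humidity status
7    dock        6        91   fail
6    dock       43        58     ok
1  garage       57        48   warn
5    roof       55        34   fail
2  garage       47        13     ok
filter rows where battery < 47:
   site  battery  humidity status
7  dock        6        91   fail
6  dock       43        58     ok
add column humidity_times_battery = t['humidity'] * t['battery']:
   site  battery  humidity status  humidity_times_battery
7  dock        6        91   fail                     546
6  dock       43        58     ok                    2494
Reading off the value at position 0, column 'humidity_times_battery', we get 546.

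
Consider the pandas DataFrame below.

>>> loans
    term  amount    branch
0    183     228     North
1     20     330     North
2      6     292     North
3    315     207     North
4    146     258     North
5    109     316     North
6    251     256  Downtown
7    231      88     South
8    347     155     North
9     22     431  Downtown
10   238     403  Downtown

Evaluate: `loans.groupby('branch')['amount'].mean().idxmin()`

group by branch, mean of amount:
branch
Downtown    363.333333
North       255.142857
South        88.000000
Name: amount, dtype: float64
Finally, label with the smallest value = South.

South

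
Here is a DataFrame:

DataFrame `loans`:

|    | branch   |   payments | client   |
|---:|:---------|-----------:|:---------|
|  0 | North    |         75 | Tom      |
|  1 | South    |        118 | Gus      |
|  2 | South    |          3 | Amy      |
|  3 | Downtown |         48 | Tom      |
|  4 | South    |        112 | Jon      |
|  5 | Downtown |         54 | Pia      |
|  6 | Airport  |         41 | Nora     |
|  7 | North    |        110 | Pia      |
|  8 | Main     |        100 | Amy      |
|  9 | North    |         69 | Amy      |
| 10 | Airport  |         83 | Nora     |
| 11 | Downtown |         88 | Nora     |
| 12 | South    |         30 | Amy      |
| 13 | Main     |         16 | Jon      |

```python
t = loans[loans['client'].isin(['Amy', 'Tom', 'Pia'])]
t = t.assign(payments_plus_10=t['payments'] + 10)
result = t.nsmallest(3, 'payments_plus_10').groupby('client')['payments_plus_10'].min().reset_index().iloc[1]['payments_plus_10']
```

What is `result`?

filter rows where client in ['Amy', 'Tom', 'Pia']:
      branch  payments client
0      North        75    Tom
2      South         3    Amy
3   Downtown        48    Tom
5   Downtown        54    Pia
7      North       110    Pia
8       Main       100    Amy
9      North        69    Amy
12     South        30    Amy
add column payments_plus_10 = t['payments'] + 10:
      branch  payments client  payments_plus_10
0      North        75    Tom                85
2      South         3    Amy                13
3   Downtown        48    Tom                58
5   Downtown        54    Pia                64
7      North       110    Pia               120
8       Main       100    Amy               110
9      North        69    Amy                79
12     South        30    Amy                40
take 3 rows with smallest payments_plus_10:
      branch  payments client  payments_plus_10
2      South         3    Amy                13
12     South        30    Amy                40
3   Downtown        48    Tom                58
group by client, min of payments_plus_10:
client
Amy    13
Tom    58
Name: payments_plus_10, dtype: int64
reset_index():
  client  payments_plus_10
0    Amy                13
1    Tom                58
So iloc[1]['payments_plus_10'] = 58.

58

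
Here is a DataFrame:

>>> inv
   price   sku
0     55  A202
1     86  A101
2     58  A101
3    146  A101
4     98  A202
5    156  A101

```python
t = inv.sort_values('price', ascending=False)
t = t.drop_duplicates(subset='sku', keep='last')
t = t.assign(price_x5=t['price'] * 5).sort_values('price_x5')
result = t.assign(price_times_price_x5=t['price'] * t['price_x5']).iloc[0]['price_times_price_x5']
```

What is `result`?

15125

sort by price descending:
   price   sku
5    156  A101
3    146  A101
4     98  A202
1     86  A101
2     58  A101
0     55  A202
drop duplicate sku (keep=last):
   price   sku
2     58  A101
0     55  A202
add column price_x5 = t['price'] * 5:
   price   sku  price_x5
2     58  A101       290
0     55  A202       275
sort by price_x5:
   price   sku  price_x5
0     55  A202       275
2     58  A101       290
add column price_times_price_x5 = t['price'] * t['price_x5']:
   price   sku  price_x5  price_times_price_x5
0     55  A202       275                 15125
2     58  A101       290                 16820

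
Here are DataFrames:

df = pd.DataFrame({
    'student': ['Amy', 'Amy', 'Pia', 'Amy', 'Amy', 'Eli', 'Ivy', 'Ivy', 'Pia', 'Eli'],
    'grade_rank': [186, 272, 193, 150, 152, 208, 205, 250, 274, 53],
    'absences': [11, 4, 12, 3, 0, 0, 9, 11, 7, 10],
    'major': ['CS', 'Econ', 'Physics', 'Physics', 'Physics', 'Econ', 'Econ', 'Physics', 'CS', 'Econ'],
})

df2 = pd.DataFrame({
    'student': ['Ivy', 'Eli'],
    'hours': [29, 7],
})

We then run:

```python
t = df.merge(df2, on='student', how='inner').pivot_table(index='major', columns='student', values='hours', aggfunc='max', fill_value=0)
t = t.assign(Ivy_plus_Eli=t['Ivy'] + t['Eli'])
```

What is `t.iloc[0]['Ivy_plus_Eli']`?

36

merge on 'student' (how='inner') → 4 rows:
  student  grade_rank  absences    major  hours
0     Eli         208         0     Econ      7
1     Ivy         205         9     Econ     29
2     Ivy         250        11  Physics     29
3     Eli          53        10     Econ      7
pivot: rows=major, cols=student, max(hours):
student  Eli  Ivy
major            
Econ       7   29
Physics    0   29
add column Ivy_plus_Eli = t['Ivy'] + t['Eli']:
student  Eli  Ivy  Ivy_plus_Eli
major                          
Econ       7   29            36
Physics    0   29            29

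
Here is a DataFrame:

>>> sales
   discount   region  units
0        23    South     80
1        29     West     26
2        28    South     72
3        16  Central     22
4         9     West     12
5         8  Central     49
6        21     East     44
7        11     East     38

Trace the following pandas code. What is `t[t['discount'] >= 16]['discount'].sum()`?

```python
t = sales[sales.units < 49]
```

66

filter rows where units < 49:
   discount   region  units
1        29     West     26
3        16  Central     22
4         9     West     12
6        21     East     44
7        11     East     38
filter rows where discount >= 16:
   discount   region  units
1        29     West     26
3        16  Central     22
6        21     East     44
Reading off the sum of column 'discount', we get 66.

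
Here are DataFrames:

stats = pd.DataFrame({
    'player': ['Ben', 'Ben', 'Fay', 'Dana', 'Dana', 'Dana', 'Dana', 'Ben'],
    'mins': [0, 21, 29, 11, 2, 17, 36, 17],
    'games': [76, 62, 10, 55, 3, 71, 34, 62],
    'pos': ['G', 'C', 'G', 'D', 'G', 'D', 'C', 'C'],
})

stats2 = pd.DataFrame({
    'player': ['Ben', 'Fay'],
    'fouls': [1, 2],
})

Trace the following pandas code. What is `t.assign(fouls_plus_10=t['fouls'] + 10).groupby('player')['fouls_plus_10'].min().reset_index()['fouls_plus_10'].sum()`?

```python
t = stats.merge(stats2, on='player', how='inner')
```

23

merge on 'player' (how='inner') → 4 rows:
  player  mins  games pos  fouls
0    Ben     0     76   G      1
1    Ben    21     62   C      1
2    Fay    29     10   G      2
3    Ben    17     62   C      1
add column fouls_plus_10 = t['fouls'] + 10:
  player  mins  games pos  fouls  fouls_plus_10
0    Ben     0     76   G      1             11
1    Ben    21     62   C      1             11
2    Fay    29     10   G      2             12
3    Ben    17     62   C      1             11
group by player, min of fouls_plus_10:
player
Ben    11
Fay    12
Name: fouls_plus_10, dtype: int64
reset_index():
  player  fouls_plus_10
0    Ben             11
1    Fay             12
So sum() = 23.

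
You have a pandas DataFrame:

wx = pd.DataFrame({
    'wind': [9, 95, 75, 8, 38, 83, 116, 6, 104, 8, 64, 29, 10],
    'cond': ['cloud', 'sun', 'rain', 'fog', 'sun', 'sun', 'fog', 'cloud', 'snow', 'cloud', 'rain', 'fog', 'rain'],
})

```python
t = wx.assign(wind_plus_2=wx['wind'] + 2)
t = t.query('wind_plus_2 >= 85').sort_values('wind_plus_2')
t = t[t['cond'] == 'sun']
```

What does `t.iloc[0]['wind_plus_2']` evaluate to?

add column wind_plus_2 = wx['wind'] + 2:
    wind   cond  wind_plus_2
0      9  cloud           11
1     95    sun           97
2     75   rain           77
3      8    fog           10
4     38    sun           40
5     83    sun           85
6    116    fog          118
7      6  cloud            8
8    104   snow          106
9      8  cloud           10
10    64   rain           66
11    29    fog           31
12    10   rain           12
filter rows where wind_plus_2 >= 85:
   wind  cond  wind_plus_2
1    95   sun           97
5    83   sun           85
6   116   fog          118
8   104  snow          106
sort by wind_plus_2:
   wind  cond  wind_plus_2
5    83   sun           85
1    95   sun           97
8   104  snow          106
6   116   fog          118
filter rows where cond == 'sun':
   wind cond  wind_plus_2
5    83  sun           85
1    95  sun           97
Hence 85.

85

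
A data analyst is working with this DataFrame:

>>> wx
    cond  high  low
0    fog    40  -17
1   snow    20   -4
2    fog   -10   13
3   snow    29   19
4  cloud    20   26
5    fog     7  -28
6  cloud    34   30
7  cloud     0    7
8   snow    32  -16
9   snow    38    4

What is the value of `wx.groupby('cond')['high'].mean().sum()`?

group by cond, mean of high:
cond
cloud    18.000000
fog      12.333333
snow     29.750000
Name: high, dtype: float64
The sum of the resulting series is 60.0833333333.

60.0833333333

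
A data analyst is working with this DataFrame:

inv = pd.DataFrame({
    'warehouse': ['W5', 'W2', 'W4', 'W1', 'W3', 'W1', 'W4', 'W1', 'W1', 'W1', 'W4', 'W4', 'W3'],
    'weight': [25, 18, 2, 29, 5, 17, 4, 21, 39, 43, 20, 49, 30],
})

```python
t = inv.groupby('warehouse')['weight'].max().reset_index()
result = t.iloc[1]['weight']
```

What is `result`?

18

group by warehouse, max of weight:
warehouse
W1    43
W2    18
W3    30
W4    49
W5    25
Name: weight, dtype: int64
reset_index():
  warehouse  weight
0        W1      43
1        W2      18
2        W3      30
3        W4      49
4        W5      25
Then the value at position 1, column 'weight': 18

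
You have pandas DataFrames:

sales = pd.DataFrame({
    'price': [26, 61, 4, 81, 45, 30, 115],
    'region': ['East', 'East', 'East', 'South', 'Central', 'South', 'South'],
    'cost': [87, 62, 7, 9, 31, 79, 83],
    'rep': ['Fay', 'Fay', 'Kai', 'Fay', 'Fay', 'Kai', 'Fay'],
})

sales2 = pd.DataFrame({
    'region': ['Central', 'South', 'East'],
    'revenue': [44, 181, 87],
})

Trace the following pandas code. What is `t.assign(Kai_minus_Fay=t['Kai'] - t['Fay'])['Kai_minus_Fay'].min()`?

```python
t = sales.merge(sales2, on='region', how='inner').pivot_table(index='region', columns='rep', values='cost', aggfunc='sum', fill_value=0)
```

merge on 'region' (how='inner') → 7 rows:
   price   region  cost  rep  revenue
0     26     East    87  Fay       87
1     61     East    62  Fay       87
2      4     East     7  Kai       87
3     81    South     9  Fay      181
4     45  Central    31  Fay       44
5     30    South    79  Kai      181
6    115    South    83  Fay      181
pivot: rows=region, cols=rep, sum(cost):
rep      Fay  Kai
region           
Central   31    0
East     149    7
South     92   79
add column Kai_minus_Fay = t['Kai'] - t['Fay']:
rep      Fay  Kai  Kai_minus_Fay
region                          
Central   31    0            -31
East     149    7           -142
South     92   79            -13
So min() = -142.

-142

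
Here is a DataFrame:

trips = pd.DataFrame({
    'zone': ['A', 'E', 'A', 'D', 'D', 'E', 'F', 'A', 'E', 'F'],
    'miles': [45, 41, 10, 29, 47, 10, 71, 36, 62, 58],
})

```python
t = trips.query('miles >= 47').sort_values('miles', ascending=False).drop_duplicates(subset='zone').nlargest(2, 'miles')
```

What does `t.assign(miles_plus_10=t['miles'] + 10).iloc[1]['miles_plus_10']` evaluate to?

filter rows where miles >= 47:
  zone  miles
4    D     47
6    F     71
8    E     62
9    F     58
sort by miles descending:
  zone  miles
6    F     71
8    E     62
9    F     58
4    D     47
drop duplicate zone (keep=first):
  zone  miles
6    F     71
8    E     62
4    D     47
take 2 rows with largest miles:
  zone  miles
6    F     71
8    E     62
add column miles_plus_10 = t['miles'] + 10:
  zone  miles  miles_plus_10
6    F     71             81
8    E     62             72

72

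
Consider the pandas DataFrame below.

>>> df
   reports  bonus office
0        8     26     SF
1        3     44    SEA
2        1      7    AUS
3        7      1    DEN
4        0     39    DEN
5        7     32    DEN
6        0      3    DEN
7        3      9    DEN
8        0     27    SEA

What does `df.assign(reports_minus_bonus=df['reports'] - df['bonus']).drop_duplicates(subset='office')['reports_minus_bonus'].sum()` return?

-59

add column reports_minus_bonus = df['reports'] - df['bonus']:
   reports  bonus office  reports_minus_bonus
0        8     26     SF                  -18
1        3     44    SEA                  -41
2        1      7    AUS                   -6
3        7      1    DEN                    6
4        0     39    DEN                  -39
5        7     32    DEN                  -25
6        0      3    DEN                   -3
7        3      9    DEN                   -6
8        0     27    SEA                  -27
drop duplicate office (keep=first):
   reports  bonus office  reports_minus_bonus
0        8     26     SF                  -18
1        3     44    SEA                  -41
2        1      7    AUS                   -6
3        7      1    DEN                    6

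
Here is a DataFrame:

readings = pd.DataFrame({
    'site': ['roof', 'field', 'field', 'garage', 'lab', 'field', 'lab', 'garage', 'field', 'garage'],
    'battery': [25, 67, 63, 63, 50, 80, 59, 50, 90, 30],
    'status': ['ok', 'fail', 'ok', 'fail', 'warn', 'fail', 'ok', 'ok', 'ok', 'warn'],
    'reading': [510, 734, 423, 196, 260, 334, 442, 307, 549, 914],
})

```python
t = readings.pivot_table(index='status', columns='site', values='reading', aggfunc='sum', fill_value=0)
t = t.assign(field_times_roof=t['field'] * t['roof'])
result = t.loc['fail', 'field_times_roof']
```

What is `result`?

0

pivot: rows=status, cols=site, sum(reading):
site    field  garage  lab  roof
status                          
fail     1068     196    0     0
ok        972     307  442   510
warn        0     914  260     0
add column field_times_roof = t['field'] * t['roof']:
site    field  garage  lab  roof  field_times_roof
status                                            
fail     1068     196    0     0                 0
ok        972     307  442   510            495720
warn        0     914  260     0                 0
The value at row 'fail', column 'field_times_roof' is 0.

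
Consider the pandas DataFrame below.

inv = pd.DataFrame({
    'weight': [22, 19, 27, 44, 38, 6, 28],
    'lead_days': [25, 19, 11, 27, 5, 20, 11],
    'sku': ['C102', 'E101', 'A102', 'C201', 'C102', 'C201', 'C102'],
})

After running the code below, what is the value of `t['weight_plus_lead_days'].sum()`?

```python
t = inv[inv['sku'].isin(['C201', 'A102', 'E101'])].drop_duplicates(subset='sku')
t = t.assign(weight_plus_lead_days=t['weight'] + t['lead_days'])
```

filter rows where sku in ['C201', 'A102', 'E101']:
   weight  lead_days   sku
1      19         19  E101
2      27         11  A102
3      44         27  C201
5       6         20  C201
drop duplicate sku (keep=first):
   weight  lead_days   sku
1      19         19  E101
2      27         11  A102
3      44         27  C201
add column weight_plus_lead_days = t['weight'] + t['lead_days']:
   weight  lead_days   sku  weight_plus_lead_days
1      19         19  E101                     38
2      27         11  A102                     38
3      44         27  C201                     71

147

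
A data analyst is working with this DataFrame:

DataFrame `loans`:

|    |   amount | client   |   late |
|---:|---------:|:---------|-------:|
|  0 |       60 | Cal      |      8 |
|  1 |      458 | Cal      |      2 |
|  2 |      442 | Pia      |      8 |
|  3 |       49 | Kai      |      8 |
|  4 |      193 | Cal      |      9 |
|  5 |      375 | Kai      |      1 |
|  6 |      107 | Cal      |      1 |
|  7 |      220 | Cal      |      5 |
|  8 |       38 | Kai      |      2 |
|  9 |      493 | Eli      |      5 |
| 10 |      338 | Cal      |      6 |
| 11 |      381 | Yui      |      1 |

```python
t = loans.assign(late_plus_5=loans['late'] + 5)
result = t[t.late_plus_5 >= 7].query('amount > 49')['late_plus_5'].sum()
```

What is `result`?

78

add column late_plus_5 = loans['late'] + 5:
    amount client  late  late_plus_5
0       60    Cal     8           13
1      458    Cal     2            7
2      442    Pia     8           13
3       49    Kai     8           13
4      193    Cal     9           14
5      375    Kai     1            6
6      107    Cal     1            6
7      220    Cal     5           10
8       38    Kai     2            7
9      493    Eli     5           10
10     338    Cal     6           11
11     381    Yui     1            6
filter rows where late_plus_5 >= 7:
    amount client  late  late_plus_5
0       60    Cal     8           13
1      458    Cal     2            7
2      442    Pia     8           13
3       49    Kai     8           13
4      193    Cal     9           14
7      220    Cal     5           10
8       38    Kai     2            7
9      493    Eli     5           10
10     338    Cal     6           11
filter rows where amount > 49:
    amount client  late  late_plus_5
0       60    Cal     8           13
1      458    Cal     2            7
2      442    Pia     8           13
4      193    Cal     9           14
7      220    Cal     5           10
9      493    Eli     5           10
10     338    Cal     6           11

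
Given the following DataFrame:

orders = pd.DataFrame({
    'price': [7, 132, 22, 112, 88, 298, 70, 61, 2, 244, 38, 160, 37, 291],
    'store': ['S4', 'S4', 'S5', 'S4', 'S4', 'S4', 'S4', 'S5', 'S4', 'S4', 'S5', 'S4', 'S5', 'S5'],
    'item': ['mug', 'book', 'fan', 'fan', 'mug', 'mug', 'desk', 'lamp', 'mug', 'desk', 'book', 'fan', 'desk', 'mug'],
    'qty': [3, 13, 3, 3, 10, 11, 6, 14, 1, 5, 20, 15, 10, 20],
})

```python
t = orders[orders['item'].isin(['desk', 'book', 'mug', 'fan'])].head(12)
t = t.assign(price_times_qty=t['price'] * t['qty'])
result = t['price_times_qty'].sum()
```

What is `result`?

filter rows where item in ['desk', 'book', 'mug', 'fan']:
    price store  item  qty
0       7    S4   mug    3
1     132    S4  book   13
2      22    S5   fan    3
3     112    S4   fan    3
4      88    S4   mug   10
5     298    S4   mug   11
6      70    S4  desk    6
8       2    S4   mug    1
9     244    S4  desk    5
10     38    S5  book   20
11    160    S4   fan   15
12     37    S5  desk   10
13    291    S5   mug   20
take first 12 rows:
    price store  item  qty
0       7    S4   mug    3
1     132    S4  book   13
2      22    S5   fan    3
3     112    S4   fan    3
4      88    S4   mug   10
5     298    S4   mug   11
6      70    S4  desk    6
8       2    S4   mug    1
9     244    S4  desk    5
10     38    S5  book   20
11    160    S4   fan   15
12     37    S5  desk   10
add column price_times_qty = t['price'] * t['qty']:
    price store  item  qty  price_times_qty
0       7    S4   mug    3               21
1     132    S4  book   13             1716
2      22    S5   fan    3               66
3     112    S4   fan    3              336
4      88    S4   mug   10              880
5     298    S4   mug   11             3278
6      70    S4  desk    6              420
8       2    S4   mug    1                2
9     244    S4  desk    5             1220
10     38    S5  book   20              760
11    160    S4   fan   15             2400
12     37    S5  desk   10              370

11469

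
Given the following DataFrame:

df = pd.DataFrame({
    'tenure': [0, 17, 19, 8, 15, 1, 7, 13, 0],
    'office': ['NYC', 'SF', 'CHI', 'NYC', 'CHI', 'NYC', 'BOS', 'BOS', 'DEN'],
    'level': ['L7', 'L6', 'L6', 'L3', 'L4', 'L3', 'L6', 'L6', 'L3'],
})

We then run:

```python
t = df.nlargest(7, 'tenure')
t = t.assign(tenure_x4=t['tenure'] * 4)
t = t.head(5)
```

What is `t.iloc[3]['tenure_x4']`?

52

take 7 rows with largest tenure:
   tenure office level
2      19    CHI    L6
1      17     SF    L6
4      15    CHI    L4
7      13    BOS    L6
3       8    NYC    L3
6       7    BOS    L6
5       1    NYC    L3
add column tenure_x4 = t['tenure'] * 4:
   tenure office level  tenure_x4
2      19    CHI    L6         76
1      17     SF    L6         68
4      15    CHI    L4         60
7      13    BOS    L6         52
3       8    NYC    L3         32
6       7    BOS    L6         28
5       1    NYC    L3          4
take first 5 rows:
   tenure office level  tenure_x4
2      19    CHI    L6         76
1      17     SF    L6         68
4      15    CHI    L4         60
7      13    BOS    L6         52
3       8    NYC    L3         32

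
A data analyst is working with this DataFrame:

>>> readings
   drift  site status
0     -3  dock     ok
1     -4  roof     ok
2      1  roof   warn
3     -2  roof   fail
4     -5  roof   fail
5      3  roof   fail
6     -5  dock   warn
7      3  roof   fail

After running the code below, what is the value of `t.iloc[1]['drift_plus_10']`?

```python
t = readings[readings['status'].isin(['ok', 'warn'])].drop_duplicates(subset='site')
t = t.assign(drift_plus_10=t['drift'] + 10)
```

filter rows where status in ['ok', 'warn']:
   drift  site status
0     -3  dock     ok
1     -4  roof     ok
2      1  roof   warn
6     -5  dock   warn
drop duplicate site (keep=first):
   drift  site status
0     -3  dock     ok
1     -4  roof     ok
add column drift_plus_10 = t['drift'] + 10:
   drift  site status  drift_plus_10
0     -3  dock     ok              7
1     -4  roof     ok              6
Hence 6.

6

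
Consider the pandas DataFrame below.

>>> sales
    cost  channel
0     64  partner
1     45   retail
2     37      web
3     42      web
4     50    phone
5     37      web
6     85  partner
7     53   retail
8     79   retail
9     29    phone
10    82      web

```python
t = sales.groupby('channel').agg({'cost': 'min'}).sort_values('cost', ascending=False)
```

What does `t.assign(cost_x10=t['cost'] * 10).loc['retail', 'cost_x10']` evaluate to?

group by channel, min of cost:
         cost
channel      
partner    64
phone      29
retail     45
web        37
sort by cost descending:
         cost
channel      
partner    64
retail     45
web        37
phone      29
add column cost_x10 = t['cost'] * 10:
         cost  cost_x10
channel                
partner    64       640
retail     45       450
web        37       370
phone      29       290
Taking the value at row 'retail', column 'cost_x10' gives 450.

450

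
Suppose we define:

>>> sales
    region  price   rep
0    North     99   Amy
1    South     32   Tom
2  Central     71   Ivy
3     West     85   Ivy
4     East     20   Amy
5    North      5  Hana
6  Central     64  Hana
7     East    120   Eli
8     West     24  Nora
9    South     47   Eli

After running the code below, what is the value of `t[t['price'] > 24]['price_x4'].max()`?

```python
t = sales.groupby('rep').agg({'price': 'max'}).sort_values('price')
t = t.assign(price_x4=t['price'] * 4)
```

group by rep, max of price:
      price
rep        
Amy      99
Eli     120
Hana     64
Ivy      85
Nora     24
Tom      32
sort by price:
      price
rep        
Nora     24
Tom      32
Hana     64
Ivy      85
Amy      99
Eli     120
add column price_x4 = t['price'] * 4:
      price  price_x4
rep                  
Nora     24        96
Tom      32       128
Hana     64       256
Ivy      85       340
Amy      99       396
Eli     120       480
filter rows where price > 24:
      price  price_x4
rep                  
Tom      32       128
Hana     64       256
Ivy      85       340
Amy      99       396
Eli     120       480
So max() = 480.

480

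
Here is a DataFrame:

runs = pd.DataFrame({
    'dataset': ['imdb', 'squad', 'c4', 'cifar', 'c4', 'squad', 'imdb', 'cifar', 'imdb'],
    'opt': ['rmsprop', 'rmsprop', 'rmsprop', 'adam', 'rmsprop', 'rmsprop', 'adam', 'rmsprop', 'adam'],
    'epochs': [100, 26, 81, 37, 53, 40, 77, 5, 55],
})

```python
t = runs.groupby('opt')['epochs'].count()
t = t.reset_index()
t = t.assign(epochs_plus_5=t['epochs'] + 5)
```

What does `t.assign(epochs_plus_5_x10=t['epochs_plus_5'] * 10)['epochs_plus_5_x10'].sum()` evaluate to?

group by opt, count of epochs:
opt
adam       3
rmsprop    6
Name: epochs, dtype: int64
reset_index():
       opt  epochs
0     adam       3
1  rmsprop       6
add column epochs_plus_5 = t['epochs'] + 5:
       opt  epochs  epochs_plus_5
0     adam       3              8
1  rmsprop       6             11
add column epochs_plus_5_x10 = t['epochs_plus_5'] * 10:
       opt  epochs  epochs_plus_5  epochs_plus_5_x10
0     adam       3              8                 80
1  rmsprop       6             11                110

190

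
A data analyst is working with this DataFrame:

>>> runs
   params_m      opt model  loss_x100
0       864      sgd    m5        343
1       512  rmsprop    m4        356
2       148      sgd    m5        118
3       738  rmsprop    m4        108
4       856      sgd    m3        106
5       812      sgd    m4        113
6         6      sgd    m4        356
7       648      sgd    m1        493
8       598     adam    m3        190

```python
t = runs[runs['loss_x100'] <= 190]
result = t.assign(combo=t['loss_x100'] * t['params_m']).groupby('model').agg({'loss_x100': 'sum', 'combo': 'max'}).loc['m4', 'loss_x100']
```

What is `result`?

221

filter rows where loss_x100 <= 190:
   params_m      opt model  loss_x100
2       148      sgd    m5        118
3       738  rmsprop    m4        108
4       856      sgd    m3        106
5       812      sgd    m4        113
8       598     adam    m3        190
add column combo = t['loss_x100'] * t['params_m']:
   params_m      opt model  loss_x100   combo
2       148      sgd    m5        118   17464
3       738  rmsprop    m4        108   79704
4       856      sgd    m3        106   90736
5       812      sgd    m4        113   91756
8       598     adam    m3        190  113620
group by model: sum(loss_x100), max(combo):
       loss_x100   combo
model                   
m3           296  113620
m4           221   91756
m5           118   17464
Hence 221.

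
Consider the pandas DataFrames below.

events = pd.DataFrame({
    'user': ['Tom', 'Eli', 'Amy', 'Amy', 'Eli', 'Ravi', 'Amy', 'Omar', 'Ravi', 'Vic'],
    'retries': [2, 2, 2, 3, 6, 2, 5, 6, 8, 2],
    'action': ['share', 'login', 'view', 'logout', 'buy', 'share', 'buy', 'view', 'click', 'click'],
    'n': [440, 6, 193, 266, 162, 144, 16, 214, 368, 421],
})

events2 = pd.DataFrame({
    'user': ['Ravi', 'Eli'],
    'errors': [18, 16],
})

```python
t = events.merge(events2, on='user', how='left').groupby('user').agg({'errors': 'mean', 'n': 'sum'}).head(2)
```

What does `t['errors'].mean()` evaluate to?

merge on 'user' (how='left') → 10 rows:
   user  retries  action    n  errors
0   Tom        2   share  440     NaN
1   Eli        2   login    6    16.0
2   Amy        2    view  193     NaN
3   Amy        3  logout  266     NaN
4   Eli        6     buy  162    16.0
5  Ravi        2   share  144    18.0
6   Amy        5     buy   16     NaN
7  Omar        6    view  214     NaN
8  Ravi        8   click  368    18.0
9   Vic        2   click  421     NaN
group by user: mean(errors), sum(n):
      errors    n
user             
Amy      NaN  475
Eli     16.0  168
Omar     NaN  214
Ravi    18.0  512
Tom      NaN  440
Vic      NaN  421
take first 2 rows:
      errors    n
user             
Amy      NaN  475
Eli     16.0  168
The mean of column 'errors' is 16.0.

16.0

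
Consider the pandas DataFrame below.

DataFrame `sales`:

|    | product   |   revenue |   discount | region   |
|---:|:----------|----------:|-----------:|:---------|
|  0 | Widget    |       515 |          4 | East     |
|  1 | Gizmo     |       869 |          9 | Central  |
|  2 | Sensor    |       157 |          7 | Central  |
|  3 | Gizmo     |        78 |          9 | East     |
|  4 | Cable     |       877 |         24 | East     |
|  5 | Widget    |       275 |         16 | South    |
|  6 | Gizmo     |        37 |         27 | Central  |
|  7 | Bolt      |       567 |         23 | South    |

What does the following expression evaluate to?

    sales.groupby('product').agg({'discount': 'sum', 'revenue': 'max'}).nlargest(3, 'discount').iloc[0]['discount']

group by product: sum(discount), max(revenue):
         discount  revenue
product                   
Bolt           23      567
Cable          24      877
Gizmo          45      869
Sensor          7      157
Widget         20      515
take 3 rows with largest discount:
         discount  revenue
product                   
Gizmo          45      869
Cable          24      877
Bolt           23      567
Reading off the value at position 0, column 'discount', we get 45.

45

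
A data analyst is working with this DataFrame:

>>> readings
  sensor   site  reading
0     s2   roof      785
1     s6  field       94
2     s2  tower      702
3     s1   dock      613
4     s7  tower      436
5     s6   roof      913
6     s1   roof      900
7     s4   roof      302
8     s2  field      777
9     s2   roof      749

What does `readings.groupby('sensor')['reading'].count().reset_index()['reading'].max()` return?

4

group by sensor, count of reading:
sensor
s1    2
s2    4
s4    1
s6    2
s7    1
Name: reading, dtype: int64
reset_index():
  sensor  reading
0     s1        2
1     s2        4
2     s4        1
3     s6        2
4     s7        1
max of column 'reading' → 4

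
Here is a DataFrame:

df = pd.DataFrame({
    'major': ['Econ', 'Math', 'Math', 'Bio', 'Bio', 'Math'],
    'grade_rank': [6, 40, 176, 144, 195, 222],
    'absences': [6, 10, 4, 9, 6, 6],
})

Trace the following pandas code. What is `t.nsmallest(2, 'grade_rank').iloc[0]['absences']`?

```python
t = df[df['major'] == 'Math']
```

filter rows where major == 'Math':
  major  grade_rank  absences
1  Math          40        10
2  Math         176         4
5  Math         222         6
take 2 rows with smallest grade_rank:
  major  grade_rank  absences
1  Math          40        10
2  Math         176         4
value at position 0, column 'absences' → 10

10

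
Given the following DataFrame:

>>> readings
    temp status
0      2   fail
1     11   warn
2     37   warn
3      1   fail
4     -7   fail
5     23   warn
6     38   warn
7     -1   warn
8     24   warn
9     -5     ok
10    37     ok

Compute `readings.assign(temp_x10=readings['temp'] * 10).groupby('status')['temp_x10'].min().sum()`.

-130

add column temp_x10 = readings['temp'] * 10:
    temp status  temp_x10
0      2   fail        20
1     11   warn       110
2     37   warn       370
3      1   fail        10
4     -7   fail       -70
5     23   warn       230
6     38   warn       380
7     -1   warn       -10
8     24   warn       240
9     -5     ok       -50
10    37     ok       370
group by status, min of temp_x10:
status
fail   -70
ok     -50
warn   -10
Name: temp_x10, dtype: int64
Finally, sum of the resulting series = -130.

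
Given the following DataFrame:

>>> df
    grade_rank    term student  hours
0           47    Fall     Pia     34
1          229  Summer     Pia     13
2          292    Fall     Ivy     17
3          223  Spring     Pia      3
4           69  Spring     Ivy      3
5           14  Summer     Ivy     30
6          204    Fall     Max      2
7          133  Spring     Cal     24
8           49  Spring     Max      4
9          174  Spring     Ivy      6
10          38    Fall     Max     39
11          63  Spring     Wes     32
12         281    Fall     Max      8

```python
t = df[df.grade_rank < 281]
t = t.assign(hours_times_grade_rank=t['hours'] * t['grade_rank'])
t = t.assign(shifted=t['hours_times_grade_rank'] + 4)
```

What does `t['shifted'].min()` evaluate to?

200

filter rows where grade_rank < 281:
    grade_rank    term student  hours
0           47    Fall     Pia     34
1          229  Summer     Pia     13
3          223  Spring     Pia      3
4           69  Spring     Ivy      3
5           14  Summer     Ivy     30
6          204    Fall     Max      2
7          133  Spring     Cal     24
8           49  Spring     Max      4
9          174  Spring     Ivy      6
10          38    Fall     Max     39
11          63  Spring     Wes     32
add column hours_times_grade_rank = t['hours'] * t['grade_rank']:
    grade_rank    term student  hours  hours_times_grade_rank
0           47    Fall     Pia     34                    1598
1          229  Summer     Pia     13                    2977
3          223  Spring     Pia      3                     669
4           69  Spring     Ivy      3                     207
5           14  Summer     Ivy     30                     420
6          204    Fall     Max      2                     408
7          133  Spring     Cal     24                    3192
8           49  Spring     Max      4                     196
9          174  Spring     Ivy      6                    1044
10          38    Fall     Max     39                    1482
11          63  Spring     Wes     32                    2016
add column shifted = t['hours_times_grade_rank'] + 4:
    grade_rank    term student  hours  hours_times_grade_rank  shifted
0           47    Fall     Pia     34                    1598     1602
1          229  Summer     Pia     13                    2977     2981
3          223  Spring     Pia      3                     669      673
4           69  Spring     Ivy      3                     207      211
5           14  Summer     Ivy     30                     420      424
6          204    Fall     Max      2                     408      412
7          133  Spring     Cal     24                    3192     3196
8           49  Spring     Max      4                     196      200
9          174  Spring     Ivy      6                    1044     1048
10          38    Fall     Max     39                    1482     1486
11          63  Spring     Wes     32                    2016     2020
min of column 'shifted' → 200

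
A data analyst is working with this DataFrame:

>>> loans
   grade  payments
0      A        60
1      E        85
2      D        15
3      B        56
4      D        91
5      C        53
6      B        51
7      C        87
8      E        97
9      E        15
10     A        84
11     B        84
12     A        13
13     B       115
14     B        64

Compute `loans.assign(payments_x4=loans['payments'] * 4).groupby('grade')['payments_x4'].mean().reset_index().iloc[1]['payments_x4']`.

296.0

add column payments_x4 = loans['payments'] * 4:
   grade  payments  payments_x4
0      A        60          240
1      E        85          340
2      D        15           60
3      B        56          224
4      D        91          364
5      C        53          212
6      B        51          204
7      C        87          348
8      E        97          388
9      E        15           60
10     A        84          336
11     B        84          336
12     A        13           52
13     B       115          460
14     B        64          256
group by grade, mean of payments_x4:
grade
A    209.333333
B    296.000000
C    280.000000
D    212.000000
E    262.666667
Name: payments_x4, dtype: float64
reset_index():
  grade  payments_x4
0     A   209.333333
1     B   296.000000
2     C   280.000000
3     D   212.000000
4     E   262.666667
Hence 296.0.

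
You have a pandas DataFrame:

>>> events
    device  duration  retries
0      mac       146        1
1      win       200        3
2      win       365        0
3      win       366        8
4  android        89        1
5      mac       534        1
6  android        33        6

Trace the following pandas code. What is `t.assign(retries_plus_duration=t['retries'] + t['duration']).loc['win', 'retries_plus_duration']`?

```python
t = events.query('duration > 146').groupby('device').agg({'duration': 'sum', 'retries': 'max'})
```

filter rows where duration > 146:
  device  duration  retries
1    win       200        3
2    win       365        0
3    win       366        8
5    mac       534        1
group by device: sum(duration), max(retries):
        duration  retries
device                   
mac          534        1
win          931        8
add column retries_plus_duration = t['retries'] + t['duration']:
        duration  retries  retries_plus_duration
device                                          
mac          534        1                    535
win          931        8                    939
Taking the value at row 'win', column 'retries_plus_duration' gives 939.

939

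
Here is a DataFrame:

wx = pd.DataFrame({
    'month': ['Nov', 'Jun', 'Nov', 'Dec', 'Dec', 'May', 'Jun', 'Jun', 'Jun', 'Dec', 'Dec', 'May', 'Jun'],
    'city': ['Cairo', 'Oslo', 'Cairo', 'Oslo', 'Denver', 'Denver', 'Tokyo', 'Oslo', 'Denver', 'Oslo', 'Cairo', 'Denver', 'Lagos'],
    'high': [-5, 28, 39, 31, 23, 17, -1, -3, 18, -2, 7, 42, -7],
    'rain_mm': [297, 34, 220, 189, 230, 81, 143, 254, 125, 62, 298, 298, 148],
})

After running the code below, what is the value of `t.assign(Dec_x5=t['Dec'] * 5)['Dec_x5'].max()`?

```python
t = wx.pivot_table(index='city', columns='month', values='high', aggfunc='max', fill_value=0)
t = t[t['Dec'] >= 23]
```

155

pivot: rows=city, cols=month, max(high):
month   Dec  Jun  May  Nov
city                      
Cairo     7    0    0   39
Denver   23   18   42    0
Lagos     0   -7    0    0
Oslo     31   28    0    0
Tokyo     0   -1    0    0
filter rows where Dec >= 23:
month   Dec  Jun  May  Nov
city                      
Denver   23   18   42    0
Oslo     31   28    0    0
add column Dec_x5 = t['Dec'] * 5:
month   Dec  Jun  May  Nov  Dec_x5
city                              
Denver   23   18   42    0     115
Oslo     31   28    0    0     155
Then the max of column 'Dec_x5': 155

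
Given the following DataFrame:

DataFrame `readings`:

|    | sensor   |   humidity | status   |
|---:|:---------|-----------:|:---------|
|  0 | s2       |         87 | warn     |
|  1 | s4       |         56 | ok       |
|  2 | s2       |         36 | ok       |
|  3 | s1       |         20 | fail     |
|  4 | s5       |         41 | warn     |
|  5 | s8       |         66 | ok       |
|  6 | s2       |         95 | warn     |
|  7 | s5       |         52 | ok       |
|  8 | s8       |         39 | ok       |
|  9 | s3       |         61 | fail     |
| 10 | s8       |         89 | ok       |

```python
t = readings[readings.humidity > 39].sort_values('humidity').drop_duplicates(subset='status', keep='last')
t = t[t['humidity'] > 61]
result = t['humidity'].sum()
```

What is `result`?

filter rows where humidity > 39:
   sensor  humidity status
0      s2        87   warn
1      s4        56     ok
4      s5        41   warn
5      s8        66     ok
6      s2        95   warn
7      s5        52     ok
9      s3        61   fail
10     s8        89     ok
sort by humidity:
   sensor  humidity status
4      s5        41   warn
7      s5        52     ok
1      s4        56     ok
9      s3        61   fail
5      s8        66     ok
0      s2        87   warn
10     s8        89     ok
6      s2        95   warn
drop duplicate status (keep=last):
   sensor  humidity status
9      s3        61   fail
10     s8        89     ok
6      s2        95   warn
filter rows where humidity > 61:
   sensor  humidity status
10     s8        89     ok
6      s2        95   warn
Taking the sum of column 'humidity' gives 184.

184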